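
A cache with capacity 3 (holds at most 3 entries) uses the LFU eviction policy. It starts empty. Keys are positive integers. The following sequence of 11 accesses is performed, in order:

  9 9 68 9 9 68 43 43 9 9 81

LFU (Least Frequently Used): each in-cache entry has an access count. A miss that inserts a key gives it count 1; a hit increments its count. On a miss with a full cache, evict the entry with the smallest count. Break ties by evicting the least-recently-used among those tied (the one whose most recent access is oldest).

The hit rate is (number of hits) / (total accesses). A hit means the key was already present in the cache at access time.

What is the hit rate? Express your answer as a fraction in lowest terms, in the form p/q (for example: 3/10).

LFU simulation (capacity=3):
  1. access 9: MISS. Cache: [9(c=1)]
  2. access 9: HIT, count now 2. Cache: [9(c=2)]
  3. access 68: MISS. Cache: [68(c=1) 9(c=2)]
  4. access 9: HIT, count now 3. Cache: [68(c=1) 9(c=3)]
  5. access 9: HIT, count now 4. Cache: [68(c=1) 9(c=4)]
  6. access 68: HIT, count now 2. Cache: [68(c=2) 9(c=4)]
  7. access 43: MISS. Cache: [43(c=1) 68(c=2) 9(c=4)]
  8. access 43: HIT, count now 2. Cache: [68(c=2) 43(c=2) 9(c=4)]
  9. access 9: HIT, count now 5. Cache: [68(c=2) 43(c=2) 9(c=5)]
  10. access 9: HIT, count now 6. Cache: [68(c=2) 43(c=2) 9(c=6)]
  11. access 81: MISS, evict 68(c=2). Cache: [81(c=1) 43(c=2) 9(c=6)]
Total: 7 hits, 4 misses, 1 evictions

Hit rate = 7/11

Answer: 7/11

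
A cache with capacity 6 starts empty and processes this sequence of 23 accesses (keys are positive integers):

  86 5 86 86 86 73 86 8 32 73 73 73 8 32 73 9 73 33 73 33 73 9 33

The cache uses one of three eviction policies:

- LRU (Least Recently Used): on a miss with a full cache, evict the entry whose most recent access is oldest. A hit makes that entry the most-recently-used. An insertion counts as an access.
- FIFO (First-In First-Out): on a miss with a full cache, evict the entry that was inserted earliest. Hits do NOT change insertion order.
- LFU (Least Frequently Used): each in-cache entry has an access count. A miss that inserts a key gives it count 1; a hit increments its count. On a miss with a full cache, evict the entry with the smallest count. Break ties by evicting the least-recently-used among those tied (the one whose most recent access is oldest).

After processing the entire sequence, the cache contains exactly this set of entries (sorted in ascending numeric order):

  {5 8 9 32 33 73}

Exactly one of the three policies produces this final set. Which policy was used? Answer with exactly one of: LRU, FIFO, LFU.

Answer: FIFO

Derivation:
Simulating under each policy and comparing final sets:
  LRU: final set = {8 9 32 33 73 86} -> differs
  FIFO: final set = {5 8 9 32 33 73} -> MATCHES target
  LFU: final set = {8 9 32 33 73 86} -> differs
Only FIFO produces the target set.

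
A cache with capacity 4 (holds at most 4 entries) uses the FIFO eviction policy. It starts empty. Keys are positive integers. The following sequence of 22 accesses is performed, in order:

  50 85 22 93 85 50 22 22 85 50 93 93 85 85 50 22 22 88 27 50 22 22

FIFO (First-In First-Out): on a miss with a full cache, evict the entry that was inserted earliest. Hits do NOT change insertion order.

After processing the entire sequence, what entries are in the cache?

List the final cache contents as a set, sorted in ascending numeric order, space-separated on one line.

FIFO simulation (capacity=4):
  1. access 50: MISS. Cache (old->new): [50]
  2. access 85: MISS. Cache (old->new): [50 85]
  3. access 22: MISS. Cache (old->new): [50 85 22]
  4. access 93: MISS. Cache (old->new): [50 85 22 93]
  5. access 85: HIT. Cache (old->new): [50 85 22 93]
  6. access 50: HIT. Cache (old->new): [50 85 22 93]
  7. access 22: HIT. Cache (old->new): [50 85 22 93]
  8. access 22: HIT. Cache (old->new): [50 85 22 93]
  9. access 85: HIT. Cache (old->new): [50 85 22 93]
  10. access 50: HIT. Cache (old->new): [50 85 22 93]
  11. access 93: HIT. Cache (old->new): [50 85 22 93]
  12. access 93: HIT. Cache (old->new): [50 85 22 93]
  13. access 85: HIT. Cache (old->new): [50 85 22 93]
  14. access 85: HIT. Cache (old->new): [50 85 22 93]
  15. access 50: HIT. Cache (old->new): [50 85 22 93]
  16. access 22: HIT. Cache (old->new): [50 85 22 93]
  17. access 22: HIT. Cache (old->new): [50 85 22 93]
  18. access 88: MISS, evict 50. Cache (old->new): [85 22 93 88]
  19. access 27: MISS, evict 85. Cache (old->new): [22 93 88 27]
  20. access 50: MISS, evict 22. Cache (old->new): [93 88 27 50]
  21. access 22: MISS, evict 93. Cache (old->new): [88 27 50 22]
  22. access 22: HIT. Cache (old->new): [88 27 50 22]
Total: 14 hits, 8 misses, 4 evictions

Answer: 22 27 50 88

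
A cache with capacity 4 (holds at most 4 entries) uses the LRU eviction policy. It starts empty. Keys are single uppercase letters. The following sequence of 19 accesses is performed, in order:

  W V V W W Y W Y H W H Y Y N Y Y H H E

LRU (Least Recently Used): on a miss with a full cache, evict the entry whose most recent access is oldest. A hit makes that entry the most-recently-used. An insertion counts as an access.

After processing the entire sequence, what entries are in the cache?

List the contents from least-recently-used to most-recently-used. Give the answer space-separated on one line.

LRU simulation (capacity=4):
  1. access W: MISS. Cache (LRU->MRU): [W]
  2. access V: MISS. Cache (LRU->MRU): [W V]
  3. access V: HIT. Cache (LRU->MRU): [W V]
  4. access W: HIT. Cache (LRU->MRU): [V W]
  5. access W: HIT. Cache (LRU->MRU): [V W]
  6. access Y: MISS. Cache (LRU->MRU): [V W Y]
  7. access W: HIT. Cache (LRU->MRU): [V Y W]
  8. access Y: HIT. Cache (LRU->MRU): [V W Y]
  9. access H: MISS. Cache (LRU->MRU): [V W Y H]
  10. access W: HIT. Cache (LRU->MRU): [V Y H W]
  11. access H: HIT. Cache (LRU->MRU): [V Y W H]
  12. access Y: HIT. Cache (LRU->MRU): [V W H Y]
  13. access Y: HIT. Cache (LRU->MRU): [V W H Y]
  14. access N: MISS, evict V. Cache (LRU->MRU): [W H Y N]
  15. access Y: HIT. Cache (LRU->MRU): [W H N Y]
  16. access Y: HIT. Cache (LRU->MRU): [W H N Y]
  17. access H: HIT. Cache (LRU->MRU): [W N Y H]
  18. access H: HIT. Cache (LRU->MRU): [W N Y H]
  19. access E: MISS, evict W. Cache (LRU->MRU): [N Y H E]
Total: 13 hits, 6 misses, 2 evictions

Answer: N Y H E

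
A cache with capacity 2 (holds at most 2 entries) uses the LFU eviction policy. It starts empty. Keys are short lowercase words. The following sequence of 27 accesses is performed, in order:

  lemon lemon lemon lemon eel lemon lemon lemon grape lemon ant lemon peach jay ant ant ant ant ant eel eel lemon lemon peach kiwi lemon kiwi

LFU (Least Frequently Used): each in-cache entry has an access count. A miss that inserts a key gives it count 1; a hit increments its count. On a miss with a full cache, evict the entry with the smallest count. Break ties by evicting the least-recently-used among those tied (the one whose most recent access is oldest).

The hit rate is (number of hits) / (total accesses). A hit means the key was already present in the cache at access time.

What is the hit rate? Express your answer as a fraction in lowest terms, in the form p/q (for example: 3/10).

LFU simulation (capacity=2):
  1. access lemon: MISS. Cache: [lemon(c=1)]
  2. access lemon: HIT, count now 2. Cache: [lemon(c=2)]
  3. access lemon: HIT, count now 3. Cache: [lemon(c=3)]
  4. access lemon: HIT, count now 4. Cache: [lemon(c=4)]
  5. access eel: MISS. Cache: [eel(c=1) lemon(c=4)]
  6. access lemon: HIT, count now 5. Cache: [eel(c=1) lemon(c=5)]
  7. access lemon: HIT, count now 6. Cache: [eel(c=1) lemon(c=6)]
  8. access lemon: HIT, count now 7. Cache: [eel(c=1) lemon(c=7)]
  9. access grape: MISS, evict eel(c=1). Cache: [grape(c=1) lemon(c=7)]
  10. access lemon: HIT, count now 8. Cache: [grape(c=1) lemon(c=8)]
  11. access ant: MISS, evict grape(c=1). Cache: [ant(c=1) lemon(c=8)]
  12. access lemon: HIT, count now 9. Cache: [ant(c=1) lemon(c=9)]
  13. access peach: MISS, evict ant(c=1). Cache: [peach(c=1) lemon(c=9)]
  14. access jay: MISS, evict peach(c=1). Cache: [jay(c=1) lemon(c=9)]
  15. access ant: MISS, evict jay(c=1). Cache: [ant(c=1) lemon(c=9)]
  16. access ant: HIT, count now 2. Cache: [ant(c=2) lemon(c=9)]
  17. access ant: HIT, count now 3. Cache: [ant(c=3) lemon(c=9)]
  18. access ant: HIT, count now 4. Cache: [ant(c=4) lemon(c=9)]
  19. access ant: HIT, count now 5. Cache: [ant(c=5) lemon(c=9)]
  20. access eel: MISS, evict ant(c=5). Cache: [eel(c=1) lemon(c=9)]
  21. access eel: HIT, count now 2. Cache: [eel(c=2) lemon(c=9)]
  22. access lemon: HIT, count now 10. Cache: [eel(c=2) lemon(c=10)]
  23. access lemon: HIT, count now 11. Cache: [eel(c=2) lemon(c=11)]
  24. access peach: MISS, evict eel(c=2). Cache: [peach(c=1) lemon(c=11)]
  25. access kiwi: MISS, evict peach(c=1). Cache: [kiwi(c=1) lemon(c=11)]
  26. access lemon: HIT, count now 12. Cache: [kiwi(c=1) lemon(c=12)]
  27. access kiwi: HIT, count now 2. Cache: [kiwi(c=2) lemon(c=12)]
Total: 17 hits, 10 misses, 8 evictions

Hit rate = 17/27

Answer: 17/27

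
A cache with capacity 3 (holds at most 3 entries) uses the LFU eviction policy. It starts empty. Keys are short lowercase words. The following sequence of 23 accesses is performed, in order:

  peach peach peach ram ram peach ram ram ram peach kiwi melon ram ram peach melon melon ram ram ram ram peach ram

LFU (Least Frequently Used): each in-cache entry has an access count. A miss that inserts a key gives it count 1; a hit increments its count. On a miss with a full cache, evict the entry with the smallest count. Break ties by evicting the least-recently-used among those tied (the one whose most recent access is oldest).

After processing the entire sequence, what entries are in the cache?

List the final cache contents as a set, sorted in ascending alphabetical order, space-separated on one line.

LFU simulation (capacity=3):
  1. access peach: MISS. Cache: [peach(c=1)]
  2. access peach: HIT, count now 2. Cache: [peach(c=2)]
  3. access peach: HIT, count now 3. Cache: [peach(c=3)]
  4. access ram: MISS. Cache: [ram(c=1) peach(c=3)]
  5. access ram: HIT, count now 2. Cache: [ram(c=2) peach(c=3)]
  6. access peach: HIT, count now 4. Cache: [ram(c=2) peach(c=4)]
  7. access ram: HIT, count now 3. Cache: [ram(c=3) peach(c=4)]
  8. access ram: HIT, count now 4. Cache: [peach(c=4) ram(c=4)]
  9. access ram: HIT, count now 5. Cache: [peach(c=4) ram(c=5)]
  10. access peach: HIT, count now 5. Cache: [ram(c=5) peach(c=5)]
  11. access kiwi: MISS. Cache: [kiwi(c=1) ram(c=5) peach(c=5)]
  12. access melon: MISS, evict kiwi(c=1). Cache: [melon(c=1) ram(c=5) peach(c=5)]
  13. access ram: HIT, count now 6. Cache: [melon(c=1) peach(c=5) ram(c=6)]
  14. access ram: HIT, count now 7. Cache: [melon(c=1) peach(c=5) ram(c=7)]
  15. access peach: HIT, count now 6. Cache: [melon(c=1) peach(c=6) ram(c=7)]
  16. access melon: HIT, count now 2. Cache: [melon(c=2) peach(c=6) ram(c=7)]
  17. access melon: HIT, count now 3. Cache: [melon(c=3) peach(c=6) ram(c=7)]
  18. access ram: HIT, count now 8. Cache: [melon(c=3) peach(c=6) ram(c=8)]
  19. access ram: HIT, count now 9. Cache: [melon(c=3) peach(c=6) ram(c=9)]
  20. access ram: HIT, count now 10. Cache: [melon(c=3) peach(c=6) ram(c=10)]
  21. access ram: HIT, count now 11. Cache: [melon(c=3) peach(c=6) ram(c=11)]
  22. access peach: HIT, count now 7. Cache: [melon(c=3) peach(c=7) ram(c=11)]
  23. access ram: HIT, count now 12. Cache: [melon(c=3) peach(c=7) ram(c=12)]
Total: 19 hits, 4 misses, 1 evictions

Answer: melon peach ram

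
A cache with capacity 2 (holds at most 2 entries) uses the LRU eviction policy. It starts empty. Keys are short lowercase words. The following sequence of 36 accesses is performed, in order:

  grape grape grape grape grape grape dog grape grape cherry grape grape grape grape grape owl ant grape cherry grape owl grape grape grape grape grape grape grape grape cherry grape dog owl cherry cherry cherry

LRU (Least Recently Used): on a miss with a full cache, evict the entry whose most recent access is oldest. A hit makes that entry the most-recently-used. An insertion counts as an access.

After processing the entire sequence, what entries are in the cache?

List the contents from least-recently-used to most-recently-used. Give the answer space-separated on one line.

Answer: owl cherry

Derivation:
LRU simulation (capacity=2):
  1. access grape: MISS. Cache (LRU->MRU): [grape]
  2. access grape: HIT. Cache (LRU->MRU): [grape]
  3. access grape: HIT. Cache (LRU->MRU): [grape]
  4. access grape: HIT. Cache (LRU->MRU): [grape]
  5. access grape: HIT. Cache (LRU->MRU): [grape]
  6. access grape: HIT. Cache (LRU->MRU): [grape]
  7. access dog: MISS. Cache (LRU->MRU): [grape dog]
  8. access grape: HIT. Cache (LRU->MRU): [dog grape]
  9. access grape: HIT. Cache (LRU->MRU): [dog grape]
  10. access cherry: MISS, evict dog. Cache (LRU->MRU): [grape cherry]
  11. access grape: HIT. Cache (LRU->MRU): [cherry grape]
  12. access grape: HIT. Cache (LRU->MRU): [cherry grape]
  13. access grape: HIT. Cache (LRU->MRU): [cherry grape]
  14. access grape: HIT. Cache (LRU->MRU): [cherry grape]
  15. access grape: HIT. Cache (LRU->MRU): [cherry grape]
  16. access owl: MISS, evict cherry. Cache (LRU->MRU): [grape owl]
  17. access ant: MISS, evict grape. Cache (LRU->MRU): [owl ant]
  18. access grape: MISS, evict owl. Cache (LRU->MRU): [ant grape]
  19. access cherry: MISS, evict ant. Cache (LRU->MRU): [grape cherry]
  20. access grape: HIT. Cache (LRU->MRU): [cherry grape]
  21. access owl: MISS, evict cherry. Cache (LRU->MRU): [grape owl]
  22. access grape: HIT. Cache (LRU->MRU): [owl grape]
  23. access grape: HIT. Cache (LRU->MRU): [owl grape]
  24. access grape: HIT. Cache (LRU->MRU): [owl grape]
  25. access grape: HIT. Cache (LRU->MRU): [owl grape]
  26. access grape: HIT. Cache (LRU->MRU): [owl grape]
  27. access grape: HIT. Cache (LRU->MRU): [owl grape]
  28. access grape: HIT. Cache (LRU->MRU): [owl grape]
  29. access grape: HIT. Cache (LRU->MRU): [owl grape]
  30. access cherry: MISS, evict owl. Cache (LRU->MRU): [grape cherry]
  31. access grape: HIT. Cache (LRU->MRU): [cherry grape]
  32. access dog: MISS, evict cherry. Cache (LRU->MRU): [grape dog]
  33. access owl: MISS, evict grape. Cache (LRU->MRU): [dog owl]
  34. access cherry: MISS, evict dog. Cache (LRU->MRU): [owl cherry]
  35. access cherry: HIT. Cache (LRU->MRU): [owl cherry]
  36. access cherry: HIT. Cache (LRU->MRU): [owl cherry]
Total: 24 hits, 12 misses, 10 evictions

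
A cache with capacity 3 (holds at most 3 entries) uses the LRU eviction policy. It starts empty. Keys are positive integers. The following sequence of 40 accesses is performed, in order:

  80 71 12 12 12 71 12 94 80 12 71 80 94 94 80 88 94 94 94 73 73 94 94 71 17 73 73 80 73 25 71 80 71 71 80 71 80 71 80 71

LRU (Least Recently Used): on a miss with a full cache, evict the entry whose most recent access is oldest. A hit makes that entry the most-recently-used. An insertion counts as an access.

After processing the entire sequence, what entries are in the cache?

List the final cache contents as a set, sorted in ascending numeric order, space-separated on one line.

Answer: 25 71 80

Derivation:
LRU simulation (capacity=3):
  1. access 80: MISS. Cache (LRU->MRU): [80]
  2. access 71: MISS. Cache (LRU->MRU): [80 71]
  3. access 12: MISS. Cache (LRU->MRU): [80 71 12]
  4. access 12: HIT. Cache (LRU->MRU): [80 71 12]
  5. access 12: HIT. Cache (LRU->MRU): [80 71 12]
  6. access 71: HIT. Cache (LRU->MRU): [80 12 71]
  7. access 12: HIT. Cache (LRU->MRU): [80 71 12]
  8. access 94: MISS, evict 80. Cache (LRU->MRU): [71 12 94]
  9. access 80: MISS, evict 71. Cache (LRU->MRU): [12 94 80]
  10. access 12: HIT. Cache (LRU->MRU): [94 80 12]
  11. access 71: MISS, evict 94. Cache (LRU->MRU): [80 12 71]
  12. access 80: HIT. Cache (LRU->MRU): [12 71 80]
  13. access 94: MISS, evict 12. Cache (LRU->MRU): [71 80 94]
  14. access 94: HIT. Cache (LRU->MRU): [71 80 94]
  15. access 80: HIT. Cache (LRU->MRU): [71 94 80]
  16. access 88: MISS, evict 71. Cache (LRU->MRU): [94 80 88]
  17. access 94: HIT. Cache (LRU->MRU): [80 88 94]
  18. access 94: HIT. Cache (LRU->MRU): [80 88 94]
  19. access 94: HIT. Cache (LRU->MRU): [80 88 94]
  20. access 73: MISS, evict 80. Cache (LRU->MRU): [88 94 73]
  21. access 73: HIT. Cache (LRU->MRU): [88 94 73]
  22. access 94: HIT. Cache (LRU->MRU): [88 73 94]
  23. access 94: HIT. Cache (LRU->MRU): [88 73 94]
  24. access 71: MISS, evict 88. Cache (LRU->MRU): [73 94 71]
  25. access 17: MISS, evict 73. Cache (LRU->MRU): [94 71 17]
  26. access 73: MISS, evict 94. Cache (LRU->MRU): [71 17 73]
  27. access 73: HIT. Cache (LRU->MRU): [71 17 73]
  28. access 80: MISS, evict 71. Cache (LRU->MRU): [17 73 80]
  29. access 73: HIT. Cache (LRU->MRU): [17 80 73]
  30. access 25: MISS, evict 17. Cache (LRU->MRU): [80 73 25]
  31. access 71: MISS, evict 80. Cache (LRU->MRU): [73 25 71]
  32. access 80: MISS, evict 73. Cache (LRU->MRU): [25 71 80]
  33. access 71: HIT. Cache (LRU->MRU): [25 80 71]
  34. access 71: HIT. Cache (LRU->MRU): [25 80 71]
  35. access 80: HIT. Cache (LRU->MRU): [25 71 80]
  36. access 71: HIT. Cache (LRU->MRU): [25 80 71]
  37. access 80: HIT. Cache (LRU->MRU): [25 71 80]
  38. access 71: HIT. Cache (LRU->MRU): [25 80 71]
  39. access 80: HIT. Cache (LRU->MRU): [25 71 80]
  40. access 71: HIT. Cache (LRU->MRU): [25 80 71]
Total: 24 hits, 16 misses, 13 evictions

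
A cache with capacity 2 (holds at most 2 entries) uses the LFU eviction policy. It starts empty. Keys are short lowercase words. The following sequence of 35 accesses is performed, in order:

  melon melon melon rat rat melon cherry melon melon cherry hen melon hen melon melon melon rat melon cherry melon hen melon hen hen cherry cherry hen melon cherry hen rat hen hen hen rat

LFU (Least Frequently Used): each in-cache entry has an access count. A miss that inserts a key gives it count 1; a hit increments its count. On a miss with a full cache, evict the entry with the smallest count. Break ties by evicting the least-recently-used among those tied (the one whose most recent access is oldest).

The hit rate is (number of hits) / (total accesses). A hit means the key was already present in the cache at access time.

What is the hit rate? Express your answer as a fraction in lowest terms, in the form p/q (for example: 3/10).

LFU simulation (capacity=2):
  1. access melon: MISS. Cache: [melon(c=1)]
  2. access melon: HIT, count now 2. Cache: [melon(c=2)]
  3. access melon: HIT, count now 3. Cache: [melon(c=3)]
  4. access rat: MISS. Cache: [rat(c=1) melon(c=3)]
  5. access rat: HIT, count now 2. Cache: [rat(c=2) melon(c=3)]
  6. access melon: HIT, count now 4. Cache: [rat(c=2) melon(c=4)]
  7. access cherry: MISS, evict rat(c=2). Cache: [cherry(c=1) melon(c=4)]
  8. access melon: HIT, count now 5. Cache: [cherry(c=1) melon(c=5)]
  9. access melon: HIT, count now 6. Cache: [cherry(c=1) melon(c=6)]
  10. access cherry: HIT, count now 2. Cache: [cherry(c=2) melon(c=6)]
  11. access hen: MISS, evict cherry(c=2). Cache: [hen(c=1) melon(c=6)]
  12. access melon: HIT, count now 7. Cache: [hen(c=1) melon(c=7)]
  13. access hen: HIT, count now 2. Cache: [hen(c=2) melon(c=7)]
  14. access melon: HIT, count now 8. Cache: [hen(c=2) melon(c=8)]
  15. access melon: HIT, count now 9. Cache: [hen(c=2) melon(c=9)]
  16. access melon: HIT, count now 10. Cache: [hen(c=2) melon(c=10)]
  17. access rat: MISS, evict hen(c=2). Cache: [rat(c=1) melon(c=10)]
  18. access melon: HIT, count now 11. Cache: [rat(c=1) melon(c=11)]
  19. access cherry: MISS, evict rat(c=1). Cache: [cherry(c=1) melon(c=11)]
  20. access melon: HIT, count now 12. Cache: [cherry(c=1) melon(c=12)]
  21. access hen: MISS, evict cherry(c=1). Cache: [hen(c=1) melon(c=12)]
  22. access melon: HIT, count now 13. Cache: [hen(c=1) melon(c=13)]
  23. access hen: HIT, count now 2. Cache: [hen(c=2) melon(c=13)]
  24. access hen: HIT, count now 3. Cache: [hen(c=3) melon(c=13)]
  25. access cherry: MISS, evict hen(c=3). Cache: [cherry(c=1) melon(c=13)]
  26. access cherry: HIT, count now 2. Cache: [cherry(c=2) melon(c=13)]
  27. access hen: MISS, evict cherry(c=2). Cache: [hen(c=1) melon(c=13)]
  28. access melon: HIT, count now 14. Cache: [hen(c=1) melon(c=14)]
  29. access cherry: MISS, evict hen(c=1). Cache: [cherry(c=1) melon(c=14)]
  30. access hen: MISS, evict cherry(c=1). Cache: [hen(c=1) melon(c=14)]
  31. access rat: MISS, evict hen(c=1). Cache: [rat(c=1) melon(c=14)]
  32. access hen: MISS, evict rat(c=1). Cache: [hen(c=1) melon(c=14)]
  33. access hen: HIT, count now 2. Cache: [hen(c=2) melon(c=14)]
  34. access hen: HIT, count now 3. Cache: [hen(c=3) melon(c=14)]
  35. access rat: MISS, evict hen(c=3). Cache: [rat(c=1) melon(c=14)]
Total: 21 hits, 14 misses, 12 evictions

Hit rate = 21/35 = 3/5

Answer: 3/5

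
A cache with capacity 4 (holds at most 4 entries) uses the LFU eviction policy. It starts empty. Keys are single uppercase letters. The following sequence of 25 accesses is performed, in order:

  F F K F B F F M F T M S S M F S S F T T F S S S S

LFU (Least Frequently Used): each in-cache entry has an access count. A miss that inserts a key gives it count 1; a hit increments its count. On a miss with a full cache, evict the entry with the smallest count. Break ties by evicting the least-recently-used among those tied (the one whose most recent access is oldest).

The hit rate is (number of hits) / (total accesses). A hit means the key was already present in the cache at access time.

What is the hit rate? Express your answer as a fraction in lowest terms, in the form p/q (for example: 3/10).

Answer: 19/25

Derivation:
LFU simulation (capacity=4):
  1. access F: MISS. Cache: [F(c=1)]
  2. access F: HIT, count now 2. Cache: [F(c=2)]
  3. access K: MISS. Cache: [K(c=1) F(c=2)]
  4. access F: HIT, count now 3. Cache: [K(c=1) F(c=3)]
  5. access B: MISS. Cache: [K(c=1) B(c=1) F(c=3)]
  6. access F: HIT, count now 4. Cache: [K(c=1) B(c=1) F(c=4)]
  7. access F: HIT, count now 5. Cache: [K(c=1) B(c=1) F(c=5)]
  8. access M: MISS. Cache: [K(c=1) B(c=1) M(c=1) F(c=5)]
  9. access F: HIT, count now 6. Cache: [K(c=1) B(c=1) M(c=1) F(c=6)]
  10. access T: MISS, evict K(c=1). Cache: [B(c=1) M(c=1) T(c=1) F(c=6)]
  11. access M: HIT, count now 2. Cache: [B(c=1) T(c=1) M(c=2) F(c=6)]
  12. access S: MISS, evict B(c=1). Cache: [T(c=1) S(c=1) M(c=2) F(c=6)]
  13. access S: HIT, count now 2. Cache: [T(c=1) M(c=2) S(c=2) F(c=6)]
  14. access M: HIT, count now 3. Cache: [T(c=1) S(c=2) M(c=3) F(c=6)]
  15. access F: HIT, count now 7. Cache: [T(c=1) S(c=2) M(c=3) F(c=7)]
  16. access S: HIT, count now 3. Cache: [T(c=1) M(c=3) S(c=3) F(c=7)]
  17. access S: HIT, count now 4. Cache: [T(c=1) M(c=3) S(c=4) F(c=7)]
  18. access F: HIT, count now 8. Cache: [T(c=1) M(c=3) S(c=4) F(c=8)]
  19. access T: HIT, count now 2. Cache: [T(c=2) M(c=3) S(c=4) F(c=8)]
  20. access T: HIT, count now 3. Cache: [M(c=3) T(c=3) S(c=4) F(c=8)]
  21. access F: HIT, count now 9. Cache: [M(c=3) T(c=3) S(c=4) F(c=9)]
  22. access S: HIT, count now 5. Cache: [M(c=3) T(c=3) S(c=5) F(c=9)]
  23. access S: HIT, count now 6. Cache: [M(c=3) T(c=3) S(c=6) F(c=9)]
  24. access S: HIT, count now 7. Cache: [M(c=3) T(c=3) S(c=7) F(c=9)]
  25. access S: HIT, count now 8. Cache: [M(c=3) T(c=3) S(c=8) F(c=9)]
Total: 19 hits, 6 misses, 2 evictions

Hit rate = 19/25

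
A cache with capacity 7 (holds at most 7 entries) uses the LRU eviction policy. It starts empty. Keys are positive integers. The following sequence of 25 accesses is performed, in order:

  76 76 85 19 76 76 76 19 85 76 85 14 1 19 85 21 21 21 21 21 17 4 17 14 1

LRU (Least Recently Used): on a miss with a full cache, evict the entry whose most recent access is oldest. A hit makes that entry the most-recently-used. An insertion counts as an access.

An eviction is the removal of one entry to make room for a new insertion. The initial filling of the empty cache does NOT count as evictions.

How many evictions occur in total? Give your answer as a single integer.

Answer: 1

Derivation:
LRU simulation (capacity=7):
  1. access 76: MISS. Cache (LRU->MRU): [76]
  2. access 76: HIT. Cache (LRU->MRU): [76]
  3. access 85: MISS. Cache (LRU->MRU): [76 85]
  4. access 19: MISS. Cache (LRU->MRU): [76 85 19]
  5. access 76: HIT. Cache (LRU->MRU): [85 19 76]
  6. access 76: HIT. Cache (LRU->MRU): [85 19 76]
  7. access 76: HIT. Cache (LRU->MRU): [85 19 76]
  8. access 19: HIT. Cache (LRU->MRU): [85 76 19]
  9. access 85: HIT. Cache (LRU->MRU): [76 19 85]
  10. access 76: HIT. Cache (LRU->MRU): [19 85 76]
  11. access 85: HIT. Cache (LRU->MRU): [19 76 85]
  12. access 14: MISS. Cache (LRU->MRU): [19 76 85 14]
  13. access 1: MISS. Cache (LRU->MRU): [19 76 85 14 1]
  14. access 19: HIT. Cache (LRU->MRU): [76 85 14 1 19]
  15. access 85: HIT. Cache (LRU->MRU): [76 14 1 19 85]
  16. access 21: MISS. Cache (LRU->MRU): [76 14 1 19 85 21]
  17. access 21: HIT. Cache (LRU->MRU): [76 14 1 19 85 21]
  18. access 21: HIT. Cache (LRU->MRU): [76 14 1 19 85 21]
  19. access 21: HIT. Cache (LRU->MRU): [76 14 1 19 85 21]
  20. access 21: HIT. Cache (LRU->MRU): [76 14 1 19 85 21]
  21. access 17: MISS. Cache (LRU->MRU): [76 14 1 19 85 21 17]
  22. access 4: MISS, evict 76. Cache (LRU->MRU): [14 1 19 85 21 17 4]
  23. access 17: HIT. Cache (LRU->MRU): [14 1 19 85 21 4 17]
  24. access 14: HIT. Cache (LRU->MRU): [1 19 85 21 4 17 14]
  25. access 1: HIT. Cache (LRU->MRU): [19 85 21 4 17 14 1]
Total: 17 hits, 8 misses, 1 evictions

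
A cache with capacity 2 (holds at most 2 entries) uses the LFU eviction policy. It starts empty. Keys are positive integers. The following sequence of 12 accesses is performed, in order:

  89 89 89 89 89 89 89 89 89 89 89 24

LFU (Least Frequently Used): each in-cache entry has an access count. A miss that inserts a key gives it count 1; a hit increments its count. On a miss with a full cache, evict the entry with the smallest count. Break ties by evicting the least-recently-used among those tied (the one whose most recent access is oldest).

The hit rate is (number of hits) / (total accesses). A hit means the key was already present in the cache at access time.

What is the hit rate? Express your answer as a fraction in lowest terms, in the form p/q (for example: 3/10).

Answer: 5/6

Derivation:
LFU simulation (capacity=2):
  1. access 89: MISS. Cache: [89(c=1)]
  2. access 89: HIT, count now 2. Cache: [89(c=2)]
  3. access 89: HIT, count now 3. Cache: [89(c=3)]
  4. access 89: HIT, count now 4. Cache: [89(c=4)]
  5. access 89: HIT, count now 5. Cache: [89(c=5)]
  6. access 89: HIT, count now 6. Cache: [89(c=6)]
  7. access 89: HIT, count now 7. Cache: [89(c=7)]
  8. access 89: HIT, count now 8. Cache: [89(c=8)]
  9. access 89: HIT, count now 9. Cache: [89(c=9)]
  10. access 89: HIT, count now 10. Cache: [89(c=10)]
  11. access 89: HIT, count now 11. Cache: [89(c=11)]
  12. access 24: MISS. Cache: [24(c=1) 89(c=11)]
Total: 10 hits, 2 misses, 0 evictions

Hit rate = 10/12 = 5/6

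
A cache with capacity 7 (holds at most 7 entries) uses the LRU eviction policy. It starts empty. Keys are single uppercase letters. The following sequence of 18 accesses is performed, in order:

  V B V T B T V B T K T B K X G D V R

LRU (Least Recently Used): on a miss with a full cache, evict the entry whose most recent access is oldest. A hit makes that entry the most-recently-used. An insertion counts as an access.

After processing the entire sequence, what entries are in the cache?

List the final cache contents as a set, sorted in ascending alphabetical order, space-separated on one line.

LRU simulation (capacity=7):
  1. access V: MISS. Cache (LRU->MRU): [V]
  2. access B: MISS. Cache (LRU->MRU): [V B]
  3. access V: HIT. Cache (LRU->MRU): [B V]
  4. access T: MISS. Cache (LRU->MRU): [B V T]
  5. access B: HIT. Cache (LRU->MRU): [V T B]
  6. access T: HIT. Cache (LRU->MRU): [V B T]
  7. access V: HIT. Cache (LRU->MRU): [B T V]
  8. access B: HIT. Cache (LRU->MRU): [T V B]
  9. access T: HIT. Cache (LRU->MRU): [V B T]
  10. access K: MISS. Cache (LRU->MRU): [V B T K]
  11. access T: HIT. Cache (LRU->MRU): [V B K T]
  12. access B: HIT. Cache (LRU->MRU): [V K T B]
  13. access K: HIT. Cache (LRU->MRU): [V T B K]
  14. access X: MISS. Cache (LRU->MRU): [V T B K X]
  15. access G: MISS. Cache (LRU->MRU): [V T B K X G]
  16. access D: MISS. Cache (LRU->MRU): [V T B K X G D]
  17. access V: HIT. Cache (LRU->MRU): [T B K X G D V]
  18. access R: MISS, evict T. Cache (LRU->MRU): [B K X G D V R]
Total: 10 hits, 8 misses, 1 evictions

Answer: B D G K R V X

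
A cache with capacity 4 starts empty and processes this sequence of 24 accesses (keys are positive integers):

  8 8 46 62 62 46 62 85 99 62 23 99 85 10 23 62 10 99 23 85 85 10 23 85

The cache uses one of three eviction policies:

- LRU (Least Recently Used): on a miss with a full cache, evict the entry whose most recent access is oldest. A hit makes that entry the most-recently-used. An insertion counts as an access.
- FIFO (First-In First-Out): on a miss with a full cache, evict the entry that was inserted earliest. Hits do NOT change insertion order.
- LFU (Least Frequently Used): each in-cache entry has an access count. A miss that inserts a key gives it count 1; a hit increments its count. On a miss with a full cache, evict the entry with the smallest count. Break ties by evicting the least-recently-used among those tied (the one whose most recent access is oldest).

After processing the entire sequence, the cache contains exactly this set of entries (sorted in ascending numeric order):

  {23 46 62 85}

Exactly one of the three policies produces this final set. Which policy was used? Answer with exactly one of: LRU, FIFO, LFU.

Answer: LFU

Derivation:
Simulating under each policy and comparing final sets:
  LRU: final set = {10 23 85 99} -> differs
  FIFO: final set = {10 23 62 85} -> differs
  LFU: final set = {23 46 62 85} -> MATCHES target
Only LFU produces the target set.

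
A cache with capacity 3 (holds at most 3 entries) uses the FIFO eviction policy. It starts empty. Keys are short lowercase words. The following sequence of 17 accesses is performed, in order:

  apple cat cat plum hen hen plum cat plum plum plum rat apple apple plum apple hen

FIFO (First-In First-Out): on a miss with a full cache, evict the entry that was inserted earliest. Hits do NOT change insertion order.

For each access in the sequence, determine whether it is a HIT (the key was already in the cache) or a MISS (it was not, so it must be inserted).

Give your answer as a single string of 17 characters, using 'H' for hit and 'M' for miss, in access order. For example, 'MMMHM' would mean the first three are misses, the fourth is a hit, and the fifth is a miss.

Answer: MMHMMHHHHHHMMHMHM

Derivation:
FIFO simulation (capacity=3):
  1. access apple: MISS. Cache (old->new): [apple]
  2. access cat: MISS. Cache (old->new): [apple cat]
  3. access cat: HIT. Cache (old->new): [apple cat]
  4. access plum: MISS. Cache (old->new): [apple cat plum]
  5. access hen: MISS, evict apple. Cache (old->new): [cat plum hen]
  6. access hen: HIT. Cache (old->new): [cat plum hen]
  7. access plum: HIT. Cache (old->new): [cat plum hen]
  8. access cat: HIT. Cache (old->new): [cat plum hen]
  9. access plum: HIT. Cache (old->new): [cat plum hen]
  10. access plum: HIT. Cache (old->new): [cat plum hen]
  11. access plum: HIT. Cache (old->new): [cat plum hen]
  12. access rat: MISS, evict cat. Cache (old->new): [plum hen rat]
  13. access apple: MISS, evict plum. Cache (old->new): [hen rat apple]
  14. access apple: HIT. Cache (old->new): [hen rat apple]
  15. access plum: MISS, evict hen. Cache (old->new): [rat apple plum]
  16. access apple: HIT. Cache (old->new): [rat apple plum]
  17. access hen: MISS, evict rat. Cache (old->new): [apple plum hen]
Total: 9 hits, 8 misses, 5 evictions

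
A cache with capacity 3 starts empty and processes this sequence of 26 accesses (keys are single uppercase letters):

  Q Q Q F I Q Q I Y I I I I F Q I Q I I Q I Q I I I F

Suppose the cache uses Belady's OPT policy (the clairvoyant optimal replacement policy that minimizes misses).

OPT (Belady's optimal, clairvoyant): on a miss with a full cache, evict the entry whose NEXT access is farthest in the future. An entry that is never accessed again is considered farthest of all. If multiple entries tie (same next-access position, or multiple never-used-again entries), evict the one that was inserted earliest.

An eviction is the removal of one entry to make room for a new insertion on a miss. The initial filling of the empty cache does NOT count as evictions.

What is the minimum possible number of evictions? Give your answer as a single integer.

Answer: 2

Derivation:
OPT (Belady) simulation (capacity=3):
  1. access Q: MISS. Cache: [Q]
  2. access Q: HIT. Next use of Q: step 3. Cache: [Q]
  3. access Q: HIT. Next use of Q: step 6. Cache: [Q]
  4. access F: MISS. Cache: [Q F]
  5. access I: MISS. Cache: [Q F I]
  6. access Q: HIT. Next use of Q: step 7. Cache: [Q F I]
  7. access Q: HIT. Next use of Q: step 15. Cache: [Q F I]
  8. access I: HIT. Next use of I: step 10. Cache: [Q F I]
  9. access Y: MISS, evict Q (next use: step 15). Cache: [F I Y]
  10. access I: HIT. Next use of I: step 11. Cache: [F I Y]
  11. access I: HIT. Next use of I: step 12. Cache: [F I Y]
  12. access I: HIT. Next use of I: step 13. Cache: [F I Y]
  13. access I: HIT. Next use of I: step 16. Cache: [F I Y]
  14. access F: HIT. Next use of F: step 26. Cache: [F I Y]
  15. access Q: MISS, evict Y (next use: never). Cache: [F I Q]
  16. access I: HIT. Next use of I: step 18. Cache: [F I Q]
  17. access Q: HIT. Next use of Q: step 20. Cache: [F I Q]
  18. access I: HIT. Next use of I: step 19. Cache: [F I Q]
  19. access I: HIT. Next use of I: step 21. Cache: [F I Q]
  20. access Q: HIT. Next use of Q: step 22. Cache: [F I Q]
  21. access I: HIT. Next use of I: step 23. Cache: [F I Q]
  22. access Q: HIT. Next use of Q: never. Cache: [F I Q]
  23. access I: HIT. Next use of I: step 24. Cache: [F I Q]
  24. access I: HIT. Next use of I: step 25. Cache: [F I Q]
  25. access I: HIT. Next use of I: never. Cache: [F I Q]
  26. access F: HIT. Next use of F: never. Cache: [F I Q]
Total: 21 hits, 5 misses, 2 evictions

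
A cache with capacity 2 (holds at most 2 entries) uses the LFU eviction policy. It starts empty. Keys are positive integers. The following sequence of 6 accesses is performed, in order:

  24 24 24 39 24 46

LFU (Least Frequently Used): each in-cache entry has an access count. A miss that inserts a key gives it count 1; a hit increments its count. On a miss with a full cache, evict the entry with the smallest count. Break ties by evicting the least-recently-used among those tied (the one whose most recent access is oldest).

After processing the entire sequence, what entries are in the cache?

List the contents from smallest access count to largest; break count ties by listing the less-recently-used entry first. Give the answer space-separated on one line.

Answer: 46 24

Derivation:
LFU simulation (capacity=2):
  1. access 24: MISS. Cache: [24(c=1)]
  2. access 24: HIT, count now 2. Cache: [24(c=2)]
  3. access 24: HIT, count now 3. Cache: [24(c=3)]
  4. access 39: MISS. Cache: [39(c=1) 24(c=3)]
  5. access 24: HIT, count now 4. Cache: [39(c=1) 24(c=4)]
  6. access 46: MISS, evict 39(c=1). Cache: [46(c=1) 24(c=4)]
Total: 3 hits, 3 misses, 1 evictions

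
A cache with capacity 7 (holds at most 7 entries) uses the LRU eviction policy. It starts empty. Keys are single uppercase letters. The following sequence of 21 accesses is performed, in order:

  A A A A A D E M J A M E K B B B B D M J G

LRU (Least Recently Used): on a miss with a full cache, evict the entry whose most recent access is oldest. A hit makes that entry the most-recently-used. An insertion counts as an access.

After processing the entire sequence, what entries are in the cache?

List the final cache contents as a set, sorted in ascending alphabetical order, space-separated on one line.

LRU simulation (capacity=7):
  1. access A: MISS. Cache (LRU->MRU): [A]
  2. access A: HIT. Cache (LRU->MRU): [A]
  3. access A: HIT. Cache (LRU->MRU): [A]
  4. access A: HIT. Cache (LRU->MRU): [A]
  5. access A: HIT. Cache (LRU->MRU): [A]
  6. access D: MISS. Cache (LRU->MRU): [A D]
  7. access E: MISS. Cache (LRU->MRU): [A D E]
  8. access M: MISS. Cache (LRU->MRU): [A D E M]
  9. access J: MISS. Cache (LRU->MRU): [A D E M J]
  10. access A: HIT. Cache (LRU->MRU): [D E M J A]
  11. access M: HIT. Cache (LRU->MRU): [D E J A M]
  12. access E: HIT. Cache (LRU->MRU): [D J A M E]
  13. access K: MISS. Cache (LRU->MRU): [D J A M E K]
  14. access B: MISS. Cache (LRU->MRU): [D J A M E K B]
  15. access B: HIT. Cache (LRU->MRU): [D J A M E K B]
  16. access B: HIT. Cache (LRU->MRU): [D J A M E K B]
  17. access B: HIT. Cache (LRU->MRU): [D J A M E K B]
  18. access D: HIT. Cache (LRU->MRU): [J A M E K B D]
  19. access M: HIT. Cache (LRU->MRU): [J A E K B D M]
  20. access J: HIT. Cache (LRU->MRU): [A E K B D M J]
  21. access G: MISS, evict A. Cache (LRU->MRU): [E K B D M J G]
Total: 13 hits, 8 misses, 1 evictions

Answer: B D E G J K M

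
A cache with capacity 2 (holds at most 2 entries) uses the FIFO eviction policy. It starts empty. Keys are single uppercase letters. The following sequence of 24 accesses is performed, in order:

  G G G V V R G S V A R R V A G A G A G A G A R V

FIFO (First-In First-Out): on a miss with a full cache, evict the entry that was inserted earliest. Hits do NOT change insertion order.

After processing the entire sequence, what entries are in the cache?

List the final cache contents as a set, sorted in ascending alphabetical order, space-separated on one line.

Answer: R V

Derivation:
FIFO simulation (capacity=2):
  1. access G: MISS. Cache (old->new): [G]
  2. access G: HIT. Cache (old->new): [G]
  3. access G: HIT. Cache (old->new): [G]
  4. access V: MISS. Cache (old->new): [G V]
  5. access V: HIT. Cache (old->new): [G V]
  6. access R: MISS, evict G. Cache (old->new): [V R]
  7. access G: MISS, evict V. Cache (old->new): [R G]
  8. access S: MISS, evict R. Cache (old->new): [G S]
  9. access V: MISS, evict G. Cache (old->new): [S V]
  10. access A: MISS, evict S. Cache (old->new): [V A]
  11. access R: MISS, evict V. Cache (old->new): [A R]
  12. access R: HIT. Cache (old->new): [A R]
  13. access V: MISS, evict A. Cache (old->new): [R V]
  14. access A: MISS, evict R. Cache (old->new): [V A]
  15. access G: MISS, evict V. Cache (old->new): [A G]
  16. access A: HIT. Cache (old->new): [A G]
  17. access G: HIT. Cache (old->new): [A G]
  18. access A: HIT. Cache (old->new): [A G]
  19. access G: HIT. Cache (old->new): [A G]
  20. access A: HIT. Cache (old->new): [A G]
  21. access G: HIT. Cache (old->new): [A G]
  22. access A: HIT. Cache (old->new): [A G]
  23. access R: MISS, evict A. Cache (old->new): [G R]
  24. access V: MISS, evict G. Cache (old->new): [R V]
Total: 11 hits, 13 misses, 11 evictions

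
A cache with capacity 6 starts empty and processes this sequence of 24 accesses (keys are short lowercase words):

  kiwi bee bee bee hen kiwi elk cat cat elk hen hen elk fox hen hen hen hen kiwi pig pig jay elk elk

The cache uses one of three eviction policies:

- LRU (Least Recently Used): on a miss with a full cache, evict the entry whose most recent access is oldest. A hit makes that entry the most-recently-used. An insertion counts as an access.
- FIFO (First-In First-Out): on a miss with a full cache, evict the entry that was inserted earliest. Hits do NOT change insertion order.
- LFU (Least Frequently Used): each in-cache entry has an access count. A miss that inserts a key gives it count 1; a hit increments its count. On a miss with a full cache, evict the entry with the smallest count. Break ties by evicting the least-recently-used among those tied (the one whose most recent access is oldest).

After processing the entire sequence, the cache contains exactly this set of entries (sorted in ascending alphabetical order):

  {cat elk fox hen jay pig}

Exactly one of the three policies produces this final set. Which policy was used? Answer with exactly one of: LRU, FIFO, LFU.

Answer: FIFO

Derivation:
Simulating under each policy and comparing final sets:
  LRU: final set = {elk fox hen jay kiwi pig} -> differs
  FIFO: final set = {cat elk fox hen jay pig} -> MATCHES target
  LFU: final set = {bee elk hen jay kiwi pig} -> differs
Only FIFO produces the target set.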